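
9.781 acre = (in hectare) 3.958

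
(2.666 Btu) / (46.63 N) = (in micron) 6.032e+07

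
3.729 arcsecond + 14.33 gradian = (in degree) 12.9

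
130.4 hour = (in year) 0.01489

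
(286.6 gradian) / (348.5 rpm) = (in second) 0.1234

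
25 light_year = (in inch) 9.312e+18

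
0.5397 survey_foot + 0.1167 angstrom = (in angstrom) 1.645e+09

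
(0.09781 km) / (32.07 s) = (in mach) 0.008957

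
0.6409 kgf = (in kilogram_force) 0.6409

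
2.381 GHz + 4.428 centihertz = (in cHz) 2.381e+11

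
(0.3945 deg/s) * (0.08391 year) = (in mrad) 1.822e+07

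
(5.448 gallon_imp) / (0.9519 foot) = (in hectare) 8.536e-06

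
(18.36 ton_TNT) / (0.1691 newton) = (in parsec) 1.472e-05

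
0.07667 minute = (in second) 4.6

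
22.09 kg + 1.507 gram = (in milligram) 2.209e+07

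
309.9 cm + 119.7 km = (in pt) 3.393e+08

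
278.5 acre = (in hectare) 112.7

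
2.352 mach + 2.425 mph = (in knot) 1559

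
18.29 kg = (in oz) 645.2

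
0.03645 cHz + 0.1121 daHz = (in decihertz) 11.21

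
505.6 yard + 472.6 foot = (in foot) 1989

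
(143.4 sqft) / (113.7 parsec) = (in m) 3.797e-18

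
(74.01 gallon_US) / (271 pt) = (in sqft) 31.54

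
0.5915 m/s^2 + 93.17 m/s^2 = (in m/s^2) 93.76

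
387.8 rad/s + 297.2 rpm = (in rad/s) 418.9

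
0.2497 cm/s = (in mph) 0.005586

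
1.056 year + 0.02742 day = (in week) 55.07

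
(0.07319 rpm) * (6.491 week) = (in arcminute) 1.034e+08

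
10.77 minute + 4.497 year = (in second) 1.418e+08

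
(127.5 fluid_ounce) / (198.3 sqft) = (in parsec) 6.633e-21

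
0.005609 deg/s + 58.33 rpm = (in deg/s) 350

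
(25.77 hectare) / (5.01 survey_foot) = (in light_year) 1.784e-11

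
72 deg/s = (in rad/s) 1.257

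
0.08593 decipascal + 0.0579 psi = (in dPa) 3992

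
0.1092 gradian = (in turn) 0.000273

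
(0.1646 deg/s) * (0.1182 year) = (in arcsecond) 2.209e+09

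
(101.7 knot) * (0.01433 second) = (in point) 2125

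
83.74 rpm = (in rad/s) 8.769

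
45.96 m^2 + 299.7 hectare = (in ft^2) 3.226e+07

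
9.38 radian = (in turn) 1.493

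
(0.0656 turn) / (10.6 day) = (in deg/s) 2.579e-05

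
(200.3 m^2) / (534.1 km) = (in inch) 0.01476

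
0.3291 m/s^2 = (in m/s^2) 0.3291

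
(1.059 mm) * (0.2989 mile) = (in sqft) 5.483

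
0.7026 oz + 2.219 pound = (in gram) 1026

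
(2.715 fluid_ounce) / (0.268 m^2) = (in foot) 0.0009829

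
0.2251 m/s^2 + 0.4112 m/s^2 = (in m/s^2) 0.6363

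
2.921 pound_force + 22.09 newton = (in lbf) 7.887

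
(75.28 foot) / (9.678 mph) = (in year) 1.682e-07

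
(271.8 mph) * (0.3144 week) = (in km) 2.31e+04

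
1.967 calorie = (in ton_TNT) 1.967e-09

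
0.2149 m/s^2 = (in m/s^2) 0.2149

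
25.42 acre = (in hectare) 10.29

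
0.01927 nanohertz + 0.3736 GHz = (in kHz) 3.736e+05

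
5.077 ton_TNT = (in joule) 2.124e+10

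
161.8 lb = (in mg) 7.339e+07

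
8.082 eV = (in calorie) 3.095e-19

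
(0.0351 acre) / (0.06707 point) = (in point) 1.702e+10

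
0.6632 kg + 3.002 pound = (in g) 2025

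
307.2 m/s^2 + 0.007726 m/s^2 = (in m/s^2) 307.2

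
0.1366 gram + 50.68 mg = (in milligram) 187.3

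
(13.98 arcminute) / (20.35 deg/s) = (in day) 1.325e-07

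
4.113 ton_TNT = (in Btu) 1.631e+07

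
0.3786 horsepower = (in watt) 282.3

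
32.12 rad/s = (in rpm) 306.7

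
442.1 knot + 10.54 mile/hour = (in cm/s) 2.321e+04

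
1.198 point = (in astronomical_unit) 2.825e-15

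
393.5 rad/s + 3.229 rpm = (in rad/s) 393.8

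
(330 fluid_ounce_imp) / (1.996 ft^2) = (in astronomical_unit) 3.38e-13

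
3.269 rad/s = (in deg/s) 187.3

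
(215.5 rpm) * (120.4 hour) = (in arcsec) 2.018e+12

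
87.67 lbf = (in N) 390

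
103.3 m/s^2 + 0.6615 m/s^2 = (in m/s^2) 104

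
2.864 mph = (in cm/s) 128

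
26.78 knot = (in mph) 30.82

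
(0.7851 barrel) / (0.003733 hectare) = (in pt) 9.478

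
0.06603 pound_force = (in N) 0.2937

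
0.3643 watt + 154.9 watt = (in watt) 155.3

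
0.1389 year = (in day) 50.7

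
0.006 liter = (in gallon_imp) 0.00132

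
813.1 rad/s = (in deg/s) 4.659e+04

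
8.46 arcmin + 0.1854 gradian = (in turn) 0.0008552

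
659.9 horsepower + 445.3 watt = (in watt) 4.925e+05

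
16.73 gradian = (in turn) 0.04183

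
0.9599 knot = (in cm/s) 49.38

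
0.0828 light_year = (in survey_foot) 2.57e+15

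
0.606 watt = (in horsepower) 0.0008127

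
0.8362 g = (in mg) 836.2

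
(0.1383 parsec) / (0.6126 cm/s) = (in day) 8.063e+12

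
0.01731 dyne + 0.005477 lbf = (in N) 0.02436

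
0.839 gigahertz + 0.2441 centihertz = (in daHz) 8.39e+07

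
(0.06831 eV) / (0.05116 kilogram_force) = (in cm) 2.181e-18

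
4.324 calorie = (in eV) 1.129e+20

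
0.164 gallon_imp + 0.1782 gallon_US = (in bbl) 0.008932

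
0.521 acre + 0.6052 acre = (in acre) 1.126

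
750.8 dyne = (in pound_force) 0.001688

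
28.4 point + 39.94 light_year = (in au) 2.526e+06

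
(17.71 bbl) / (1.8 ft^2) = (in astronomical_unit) 1.126e-10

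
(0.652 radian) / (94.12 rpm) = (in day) 7.656e-07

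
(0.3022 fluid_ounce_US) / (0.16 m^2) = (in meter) 5.586e-05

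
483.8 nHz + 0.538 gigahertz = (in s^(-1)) 5.38e+08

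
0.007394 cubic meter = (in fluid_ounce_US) 250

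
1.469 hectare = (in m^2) 1.469e+04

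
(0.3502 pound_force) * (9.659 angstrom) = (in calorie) 3.596e-10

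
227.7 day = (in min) 3.279e+05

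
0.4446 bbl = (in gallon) 18.67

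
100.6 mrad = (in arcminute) 345.8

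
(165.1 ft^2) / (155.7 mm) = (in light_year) 1.041e-14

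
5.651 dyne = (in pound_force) 1.27e-05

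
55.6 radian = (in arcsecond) 1.147e+07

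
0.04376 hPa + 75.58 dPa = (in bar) 0.0001193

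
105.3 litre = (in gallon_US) 27.82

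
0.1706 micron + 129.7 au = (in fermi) 1.94e+28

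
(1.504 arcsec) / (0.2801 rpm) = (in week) 4.11e-10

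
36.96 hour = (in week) 0.22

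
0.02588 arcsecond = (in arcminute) 0.0004313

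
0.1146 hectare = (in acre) 0.2832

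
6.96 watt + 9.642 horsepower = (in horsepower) 9.651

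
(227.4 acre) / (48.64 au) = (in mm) 0.0001265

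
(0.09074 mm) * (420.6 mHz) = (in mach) 1.121e-07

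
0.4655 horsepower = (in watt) 347.1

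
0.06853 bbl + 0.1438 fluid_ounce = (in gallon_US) 2.879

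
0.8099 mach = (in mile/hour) 616.9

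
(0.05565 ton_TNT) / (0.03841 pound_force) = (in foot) 4.471e+09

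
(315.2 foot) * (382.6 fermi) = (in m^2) 3.676e-11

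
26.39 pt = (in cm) 0.931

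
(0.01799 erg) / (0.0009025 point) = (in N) 0.00565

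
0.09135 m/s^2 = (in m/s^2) 0.09135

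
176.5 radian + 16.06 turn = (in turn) 44.15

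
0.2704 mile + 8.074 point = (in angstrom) 4.352e+12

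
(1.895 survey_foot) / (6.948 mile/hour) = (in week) 3.075e-07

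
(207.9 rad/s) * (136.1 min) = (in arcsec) 3.502e+11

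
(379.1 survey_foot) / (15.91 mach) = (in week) 3.527e-08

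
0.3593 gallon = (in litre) 1.36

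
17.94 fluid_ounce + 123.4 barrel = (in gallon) 5183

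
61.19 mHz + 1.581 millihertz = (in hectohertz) 0.0006277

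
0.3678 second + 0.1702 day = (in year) 0.0004663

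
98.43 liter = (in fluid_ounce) 3328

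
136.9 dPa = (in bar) 0.0001369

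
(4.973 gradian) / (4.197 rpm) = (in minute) 0.002962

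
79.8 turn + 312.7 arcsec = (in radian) 501.4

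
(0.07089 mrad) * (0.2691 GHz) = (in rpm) 1.822e+05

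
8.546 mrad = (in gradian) 0.5441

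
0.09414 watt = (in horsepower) 0.0001262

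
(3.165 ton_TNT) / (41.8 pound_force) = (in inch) 2.804e+09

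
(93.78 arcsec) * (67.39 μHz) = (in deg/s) 1.756e-06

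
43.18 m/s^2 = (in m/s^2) 43.18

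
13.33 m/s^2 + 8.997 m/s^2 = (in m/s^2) 22.33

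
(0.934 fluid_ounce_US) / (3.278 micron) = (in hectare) 0.0008426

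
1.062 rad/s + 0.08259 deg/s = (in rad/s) 1.063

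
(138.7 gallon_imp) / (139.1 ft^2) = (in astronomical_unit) 3.262e-13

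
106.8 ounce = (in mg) 3.028e+06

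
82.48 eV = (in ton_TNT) 3.158e-27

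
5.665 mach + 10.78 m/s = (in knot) 3770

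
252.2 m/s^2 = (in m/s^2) 252.2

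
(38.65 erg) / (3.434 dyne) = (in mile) 6.994e-05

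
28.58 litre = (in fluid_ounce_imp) 1006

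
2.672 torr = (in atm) 0.003516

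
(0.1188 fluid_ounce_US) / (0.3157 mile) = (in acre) 1.709e-12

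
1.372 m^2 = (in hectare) 0.0001372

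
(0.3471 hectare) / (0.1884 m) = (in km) 18.42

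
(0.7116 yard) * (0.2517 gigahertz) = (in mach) 4.81e+05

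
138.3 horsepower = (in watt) 1.031e+05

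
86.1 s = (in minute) 1.435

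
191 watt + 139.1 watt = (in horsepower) 0.4427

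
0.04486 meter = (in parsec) 1.454e-18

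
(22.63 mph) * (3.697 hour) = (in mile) 83.66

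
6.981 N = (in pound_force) 1.569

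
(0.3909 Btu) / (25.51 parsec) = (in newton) 5.239e-16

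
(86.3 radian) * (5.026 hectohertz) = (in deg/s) 2.485e+06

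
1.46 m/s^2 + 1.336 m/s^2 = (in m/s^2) 2.796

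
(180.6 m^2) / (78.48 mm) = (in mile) 1.43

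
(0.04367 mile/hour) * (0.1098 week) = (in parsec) 4.201e-14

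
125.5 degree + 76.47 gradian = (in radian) 3.392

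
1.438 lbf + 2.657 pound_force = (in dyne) 1.822e+06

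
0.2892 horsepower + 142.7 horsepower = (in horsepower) 143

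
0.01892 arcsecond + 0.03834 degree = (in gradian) 0.04261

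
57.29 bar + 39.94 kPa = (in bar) 57.69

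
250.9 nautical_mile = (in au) 3.106e-06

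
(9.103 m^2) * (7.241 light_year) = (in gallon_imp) 1.372e+20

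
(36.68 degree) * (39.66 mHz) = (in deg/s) 1.455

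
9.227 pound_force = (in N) 41.04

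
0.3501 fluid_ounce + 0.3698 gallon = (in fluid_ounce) 47.68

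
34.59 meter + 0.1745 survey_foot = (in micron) 3.464e+07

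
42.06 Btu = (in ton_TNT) 1.061e-05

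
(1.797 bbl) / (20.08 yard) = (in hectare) 1.556e-06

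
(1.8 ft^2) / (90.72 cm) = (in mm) 184.3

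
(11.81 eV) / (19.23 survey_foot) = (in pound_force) 7.257e-20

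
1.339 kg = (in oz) 47.23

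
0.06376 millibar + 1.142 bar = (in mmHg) 856.6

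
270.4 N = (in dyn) 2.704e+07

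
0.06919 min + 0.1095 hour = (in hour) 0.1107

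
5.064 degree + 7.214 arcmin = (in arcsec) 1.866e+04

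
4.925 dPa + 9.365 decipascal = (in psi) 0.0002073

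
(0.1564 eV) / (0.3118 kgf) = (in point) 2.323e-17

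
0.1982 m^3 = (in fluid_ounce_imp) 6976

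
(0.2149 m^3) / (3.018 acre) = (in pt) 0.04988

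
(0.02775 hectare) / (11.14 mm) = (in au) 1.665e-07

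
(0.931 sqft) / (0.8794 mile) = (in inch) 0.002406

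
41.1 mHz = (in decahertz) 0.00411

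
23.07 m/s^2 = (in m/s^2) 23.07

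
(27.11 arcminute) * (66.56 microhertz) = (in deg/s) 3.007e-05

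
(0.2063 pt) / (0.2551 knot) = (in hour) 1.54e-07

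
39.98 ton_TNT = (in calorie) 3.998e+10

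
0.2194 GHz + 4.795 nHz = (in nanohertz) 2.194e+17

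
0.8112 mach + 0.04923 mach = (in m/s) 293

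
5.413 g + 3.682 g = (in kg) 0.009095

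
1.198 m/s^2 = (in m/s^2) 1.198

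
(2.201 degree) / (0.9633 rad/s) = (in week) 6.594e-08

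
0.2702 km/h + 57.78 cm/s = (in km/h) 2.35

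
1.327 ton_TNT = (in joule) 5.552e+09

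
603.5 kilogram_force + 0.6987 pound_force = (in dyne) 5.921e+08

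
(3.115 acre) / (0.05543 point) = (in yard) 7.05e+08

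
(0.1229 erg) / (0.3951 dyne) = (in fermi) 3.111e+12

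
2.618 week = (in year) 0.05021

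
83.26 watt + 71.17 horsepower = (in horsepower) 71.28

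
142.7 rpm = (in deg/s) 856.2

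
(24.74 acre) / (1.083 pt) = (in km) 2.621e+05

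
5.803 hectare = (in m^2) 5.803e+04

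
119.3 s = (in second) 119.3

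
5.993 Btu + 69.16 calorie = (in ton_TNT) 1.58e-06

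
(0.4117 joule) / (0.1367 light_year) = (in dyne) 3.183e-11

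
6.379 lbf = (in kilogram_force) 2.893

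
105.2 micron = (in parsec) 3.409e-21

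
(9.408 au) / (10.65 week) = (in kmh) 7.866e+05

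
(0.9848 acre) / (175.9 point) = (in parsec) 2.081e-12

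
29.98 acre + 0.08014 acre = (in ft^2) 1.309e+06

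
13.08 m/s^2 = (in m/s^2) 13.08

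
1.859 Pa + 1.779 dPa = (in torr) 0.01528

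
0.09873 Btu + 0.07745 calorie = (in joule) 104.5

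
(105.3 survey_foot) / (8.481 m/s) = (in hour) 0.001051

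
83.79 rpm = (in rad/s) 8.774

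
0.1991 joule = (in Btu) 0.0001887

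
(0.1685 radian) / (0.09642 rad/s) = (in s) 1.748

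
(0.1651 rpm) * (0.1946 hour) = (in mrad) 1.211e+04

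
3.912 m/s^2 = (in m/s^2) 3.912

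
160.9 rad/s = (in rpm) 1536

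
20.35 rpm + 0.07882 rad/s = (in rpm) 21.1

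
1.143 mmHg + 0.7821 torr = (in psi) 0.03723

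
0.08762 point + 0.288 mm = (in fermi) 3.189e+11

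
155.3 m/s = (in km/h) 559.1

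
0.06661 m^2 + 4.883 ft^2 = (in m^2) 0.5203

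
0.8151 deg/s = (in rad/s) 0.01423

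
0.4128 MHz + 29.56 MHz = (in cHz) 2.997e+09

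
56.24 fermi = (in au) 3.759e-25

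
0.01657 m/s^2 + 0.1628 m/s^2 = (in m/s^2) 0.1794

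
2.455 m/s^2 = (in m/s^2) 2.455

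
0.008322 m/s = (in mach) 2.444e-05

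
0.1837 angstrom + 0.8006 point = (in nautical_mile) 1.525e-07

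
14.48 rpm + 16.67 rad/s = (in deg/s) 1042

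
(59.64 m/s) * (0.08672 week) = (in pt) 8.867e+09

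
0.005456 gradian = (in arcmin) 0.2946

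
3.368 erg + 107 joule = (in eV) 6.678e+20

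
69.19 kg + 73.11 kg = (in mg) 1.423e+08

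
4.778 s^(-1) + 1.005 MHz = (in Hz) 1.005e+06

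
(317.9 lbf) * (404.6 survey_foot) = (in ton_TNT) 4.168e-05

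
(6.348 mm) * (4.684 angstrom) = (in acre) 7.347e-16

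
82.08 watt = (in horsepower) 0.1101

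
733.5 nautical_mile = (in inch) 5.348e+07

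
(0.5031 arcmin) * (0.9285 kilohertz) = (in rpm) 1.298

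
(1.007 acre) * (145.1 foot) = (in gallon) 4.761e+07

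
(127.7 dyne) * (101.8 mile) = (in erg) 2.092e+09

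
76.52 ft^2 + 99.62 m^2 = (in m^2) 106.7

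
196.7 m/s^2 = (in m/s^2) 196.7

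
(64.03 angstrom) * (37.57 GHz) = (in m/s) 240.6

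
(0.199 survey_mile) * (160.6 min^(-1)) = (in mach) 2.518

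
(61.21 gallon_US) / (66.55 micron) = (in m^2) 3482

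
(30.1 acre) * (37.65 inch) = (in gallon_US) 3.077e+07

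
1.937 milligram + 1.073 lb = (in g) 486.7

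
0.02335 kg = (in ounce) 0.8236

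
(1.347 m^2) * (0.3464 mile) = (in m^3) 750.9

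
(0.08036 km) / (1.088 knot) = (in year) 4.553e-06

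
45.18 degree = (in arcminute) 2711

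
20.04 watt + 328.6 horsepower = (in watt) 2.451e+05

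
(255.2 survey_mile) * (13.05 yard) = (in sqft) 5.275e+07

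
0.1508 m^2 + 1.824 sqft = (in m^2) 0.3203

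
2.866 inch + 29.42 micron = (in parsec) 2.36e-18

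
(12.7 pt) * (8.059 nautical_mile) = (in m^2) 66.87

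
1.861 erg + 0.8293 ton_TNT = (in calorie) 8.293e+08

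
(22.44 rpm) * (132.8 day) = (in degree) 1.545e+09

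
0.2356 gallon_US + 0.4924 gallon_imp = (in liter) 3.13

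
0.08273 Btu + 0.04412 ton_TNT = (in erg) 1.846e+15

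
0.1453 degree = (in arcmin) 8.718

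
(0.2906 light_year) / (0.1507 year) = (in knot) 1.125e+09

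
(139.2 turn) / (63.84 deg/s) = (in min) 13.08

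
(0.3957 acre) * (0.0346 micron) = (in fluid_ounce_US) 1.874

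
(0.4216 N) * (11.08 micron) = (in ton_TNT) 1.116e-15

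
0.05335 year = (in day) 19.47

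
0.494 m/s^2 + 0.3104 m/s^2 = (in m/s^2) 0.8044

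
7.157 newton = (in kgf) 0.7298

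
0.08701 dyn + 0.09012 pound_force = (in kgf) 0.04088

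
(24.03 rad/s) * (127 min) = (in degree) 1.049e+07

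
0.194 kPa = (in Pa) 194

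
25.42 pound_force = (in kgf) 11.53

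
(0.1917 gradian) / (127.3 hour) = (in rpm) 6.275e-08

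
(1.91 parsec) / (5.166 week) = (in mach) 5.54e+07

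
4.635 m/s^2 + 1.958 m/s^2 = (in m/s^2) 6.593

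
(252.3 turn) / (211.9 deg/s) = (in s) 428.6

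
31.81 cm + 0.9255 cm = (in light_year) 3.46e-17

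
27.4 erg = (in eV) 1.71e+13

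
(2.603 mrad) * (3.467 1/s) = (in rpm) 0.08618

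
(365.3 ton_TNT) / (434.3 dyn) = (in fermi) 3.519e+29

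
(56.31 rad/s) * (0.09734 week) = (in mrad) 3.315e+09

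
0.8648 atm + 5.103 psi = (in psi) 17.81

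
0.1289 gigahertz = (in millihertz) 1.289e+11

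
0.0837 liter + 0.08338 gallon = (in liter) 0.3993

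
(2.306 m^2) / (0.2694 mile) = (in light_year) 5.622e-19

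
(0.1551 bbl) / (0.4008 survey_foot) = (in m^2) 0.2019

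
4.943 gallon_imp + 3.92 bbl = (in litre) 645.7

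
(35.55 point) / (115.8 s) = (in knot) 0.0002105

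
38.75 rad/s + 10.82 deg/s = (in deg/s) 2231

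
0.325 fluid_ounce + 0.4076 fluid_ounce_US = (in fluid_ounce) 0.7326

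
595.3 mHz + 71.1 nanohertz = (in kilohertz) 0.0005953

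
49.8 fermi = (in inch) 1.961e-12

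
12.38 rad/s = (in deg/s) 709.3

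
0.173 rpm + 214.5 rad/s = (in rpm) 2048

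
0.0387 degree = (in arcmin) 2.322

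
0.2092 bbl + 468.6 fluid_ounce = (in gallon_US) 12.45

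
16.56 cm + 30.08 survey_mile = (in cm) 4.841e+06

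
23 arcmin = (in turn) 0.001065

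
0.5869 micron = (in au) 3.923e-18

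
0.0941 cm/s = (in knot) 0.001829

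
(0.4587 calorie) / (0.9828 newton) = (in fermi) 1.953e+15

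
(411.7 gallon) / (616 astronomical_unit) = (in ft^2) 1.82e-13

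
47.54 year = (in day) 1.735e+04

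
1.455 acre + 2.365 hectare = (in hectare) 2.954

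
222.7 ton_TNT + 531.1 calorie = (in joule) 9.318e+11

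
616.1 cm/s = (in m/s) 6.161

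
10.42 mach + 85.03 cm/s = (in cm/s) 3.549e+05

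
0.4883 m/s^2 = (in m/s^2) 0.4883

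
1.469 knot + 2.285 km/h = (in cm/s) 139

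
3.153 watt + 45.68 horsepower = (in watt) 3.407e+04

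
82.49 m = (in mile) 0.05126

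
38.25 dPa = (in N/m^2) 3.825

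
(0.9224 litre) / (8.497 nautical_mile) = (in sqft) 6.309e-07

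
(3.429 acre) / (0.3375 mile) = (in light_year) 2.7e-15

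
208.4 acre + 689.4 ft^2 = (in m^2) 8.434e+05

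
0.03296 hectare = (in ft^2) 3548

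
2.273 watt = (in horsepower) 0.003048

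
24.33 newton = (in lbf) 5.47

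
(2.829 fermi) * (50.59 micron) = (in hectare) 1.431e-23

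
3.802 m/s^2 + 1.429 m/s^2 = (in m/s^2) 5.231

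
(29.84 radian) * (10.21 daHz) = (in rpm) 2.909e+04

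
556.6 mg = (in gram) 0.5566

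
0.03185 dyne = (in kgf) 3.248e-08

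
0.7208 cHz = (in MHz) 7.208e-09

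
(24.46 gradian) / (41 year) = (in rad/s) 2.972e-10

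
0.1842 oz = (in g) 5.222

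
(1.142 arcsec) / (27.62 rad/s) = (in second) 2.005e-07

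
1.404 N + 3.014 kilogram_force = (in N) 30.96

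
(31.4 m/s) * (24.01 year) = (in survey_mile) 1.477e+07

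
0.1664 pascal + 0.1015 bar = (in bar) 0.1015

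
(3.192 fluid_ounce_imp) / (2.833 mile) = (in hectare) 1.989e-12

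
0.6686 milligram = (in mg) 0.6686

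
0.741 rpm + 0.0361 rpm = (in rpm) 0.7771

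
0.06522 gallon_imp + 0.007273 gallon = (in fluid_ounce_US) 10.96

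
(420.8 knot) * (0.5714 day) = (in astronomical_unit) 7.144e-05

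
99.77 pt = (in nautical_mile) 1.9e-05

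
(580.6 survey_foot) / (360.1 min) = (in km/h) 0.02949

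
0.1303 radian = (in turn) 0.02074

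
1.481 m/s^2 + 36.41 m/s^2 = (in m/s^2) 37.89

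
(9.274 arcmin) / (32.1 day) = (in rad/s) 9.727e-10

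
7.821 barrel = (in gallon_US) 328.5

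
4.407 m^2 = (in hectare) 0.0004407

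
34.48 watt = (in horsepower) 0.04624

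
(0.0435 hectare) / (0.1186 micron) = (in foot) 1.203e+10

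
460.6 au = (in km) 6.89e+10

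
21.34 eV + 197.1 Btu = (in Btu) 197.1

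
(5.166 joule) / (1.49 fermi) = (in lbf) 7.794e+14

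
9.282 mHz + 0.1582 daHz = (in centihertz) 159.1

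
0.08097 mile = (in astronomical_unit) 8.711e-10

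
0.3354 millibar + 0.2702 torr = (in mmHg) 0.5218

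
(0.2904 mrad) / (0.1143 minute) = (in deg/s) 0.002426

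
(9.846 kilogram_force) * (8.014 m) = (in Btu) 0.7334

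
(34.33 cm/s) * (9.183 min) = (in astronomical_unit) 1.264e-09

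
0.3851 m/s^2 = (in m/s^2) 0.3851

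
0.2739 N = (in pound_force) 0.06158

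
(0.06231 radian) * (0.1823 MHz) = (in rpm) 1.085e+05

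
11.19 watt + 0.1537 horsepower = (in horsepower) 0.1687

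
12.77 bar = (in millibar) 1.277e+04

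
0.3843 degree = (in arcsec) 1383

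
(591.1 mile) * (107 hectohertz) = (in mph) 2.277e+10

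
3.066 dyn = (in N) 3.066e-05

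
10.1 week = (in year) 0.1937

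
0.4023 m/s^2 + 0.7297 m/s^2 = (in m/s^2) 1.132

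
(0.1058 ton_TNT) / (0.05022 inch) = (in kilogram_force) 3.539e+10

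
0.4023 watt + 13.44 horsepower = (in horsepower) 13.44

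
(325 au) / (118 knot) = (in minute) 1.335e+10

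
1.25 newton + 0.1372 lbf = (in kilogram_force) 0.1897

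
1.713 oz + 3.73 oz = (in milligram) 1.543e+05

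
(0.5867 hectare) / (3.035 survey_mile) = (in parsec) 3.893e-17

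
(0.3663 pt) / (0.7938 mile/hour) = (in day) 4.215e-09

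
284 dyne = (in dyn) 284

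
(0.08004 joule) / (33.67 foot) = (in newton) 0.007799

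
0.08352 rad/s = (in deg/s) 4.785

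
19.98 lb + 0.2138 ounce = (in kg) 9.069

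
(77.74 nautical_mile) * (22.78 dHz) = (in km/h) 1.181e+06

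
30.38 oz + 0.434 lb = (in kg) 1.058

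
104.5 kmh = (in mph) 64.93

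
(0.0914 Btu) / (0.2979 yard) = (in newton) 354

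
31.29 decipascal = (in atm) 3.088e-05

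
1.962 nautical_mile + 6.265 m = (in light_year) 3.847e-13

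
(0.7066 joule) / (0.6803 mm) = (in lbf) 233.5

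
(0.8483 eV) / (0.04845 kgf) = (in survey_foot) 9.385e-19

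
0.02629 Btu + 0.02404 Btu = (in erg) 5.31e+08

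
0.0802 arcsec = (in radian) 3.888e-07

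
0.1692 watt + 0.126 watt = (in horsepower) 0.0003959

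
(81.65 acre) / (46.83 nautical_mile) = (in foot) 12.5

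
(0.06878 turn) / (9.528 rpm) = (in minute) 0.007219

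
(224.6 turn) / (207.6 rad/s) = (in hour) 0.001888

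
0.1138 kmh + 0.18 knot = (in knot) 0.2414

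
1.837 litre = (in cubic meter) 0.001837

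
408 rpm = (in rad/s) 42.73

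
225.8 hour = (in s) 8.129e+05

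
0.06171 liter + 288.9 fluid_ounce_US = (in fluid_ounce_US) 291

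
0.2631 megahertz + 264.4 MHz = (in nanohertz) 2.647e+17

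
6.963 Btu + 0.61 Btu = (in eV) 4.987e+22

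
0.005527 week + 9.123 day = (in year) 0.0251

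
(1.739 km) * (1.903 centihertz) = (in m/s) 33.09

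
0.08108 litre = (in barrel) 0.00051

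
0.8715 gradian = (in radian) 0.01369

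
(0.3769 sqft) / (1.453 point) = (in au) 4.566e-10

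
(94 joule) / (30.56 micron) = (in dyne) 3.076e+11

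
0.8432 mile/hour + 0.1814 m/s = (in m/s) 0.5583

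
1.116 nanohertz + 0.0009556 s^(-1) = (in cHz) 0.09556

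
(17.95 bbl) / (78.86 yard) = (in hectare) 3.958e-06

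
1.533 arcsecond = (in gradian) 0.0004731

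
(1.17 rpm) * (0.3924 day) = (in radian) 4154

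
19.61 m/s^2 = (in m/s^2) 19.61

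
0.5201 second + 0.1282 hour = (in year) 1.465e-05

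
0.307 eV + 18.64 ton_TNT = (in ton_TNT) 18.64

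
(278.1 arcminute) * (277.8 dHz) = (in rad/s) 2.247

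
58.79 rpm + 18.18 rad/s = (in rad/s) 24.34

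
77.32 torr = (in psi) 1.495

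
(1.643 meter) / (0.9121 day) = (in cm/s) 0.002085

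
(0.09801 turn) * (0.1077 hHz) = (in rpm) 63.33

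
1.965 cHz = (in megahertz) 1.965e-08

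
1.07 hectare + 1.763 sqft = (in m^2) 1.07e+04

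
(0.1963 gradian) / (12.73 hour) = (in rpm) 6.425e-07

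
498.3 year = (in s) 1.571e+10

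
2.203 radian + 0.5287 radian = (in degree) 156.5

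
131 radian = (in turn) 20.85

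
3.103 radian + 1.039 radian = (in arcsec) 8.543e+05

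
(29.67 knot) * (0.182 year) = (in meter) 8.761e+07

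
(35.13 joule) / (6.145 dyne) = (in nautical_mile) 308.7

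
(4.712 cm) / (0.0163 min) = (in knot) 0.09365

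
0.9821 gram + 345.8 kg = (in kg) 345.8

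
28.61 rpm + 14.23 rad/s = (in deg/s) 987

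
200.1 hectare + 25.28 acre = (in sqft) 2.264e+07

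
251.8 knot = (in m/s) 129.5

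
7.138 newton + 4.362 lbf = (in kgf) 2.706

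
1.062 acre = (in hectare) 0.4298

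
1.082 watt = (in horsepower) 0.001451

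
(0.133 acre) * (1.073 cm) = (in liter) 5775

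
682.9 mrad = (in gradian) 43.47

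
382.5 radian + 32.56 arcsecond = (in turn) 60.88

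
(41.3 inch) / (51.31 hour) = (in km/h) 2.044e-05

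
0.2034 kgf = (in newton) 1.995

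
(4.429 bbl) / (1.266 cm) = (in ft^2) 598.7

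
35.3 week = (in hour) 5930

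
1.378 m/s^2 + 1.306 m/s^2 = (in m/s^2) 2.684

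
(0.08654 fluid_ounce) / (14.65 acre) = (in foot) 1.416e-10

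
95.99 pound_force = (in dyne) 4.27e+07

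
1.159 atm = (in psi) 17.03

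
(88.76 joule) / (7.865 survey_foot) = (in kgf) 3.776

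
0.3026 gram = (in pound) 0.0006671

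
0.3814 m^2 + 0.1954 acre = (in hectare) 0.07911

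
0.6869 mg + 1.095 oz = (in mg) 3.104e+04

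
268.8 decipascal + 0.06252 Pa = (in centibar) 0.02694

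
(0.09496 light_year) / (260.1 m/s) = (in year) 1.095e+05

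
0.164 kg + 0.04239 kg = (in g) 206.4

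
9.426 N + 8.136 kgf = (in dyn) 8.921e+06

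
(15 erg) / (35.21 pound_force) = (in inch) 3.771e-07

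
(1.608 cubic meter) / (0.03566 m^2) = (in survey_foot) 147.9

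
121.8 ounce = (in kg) 3.453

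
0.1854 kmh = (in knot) 0.1001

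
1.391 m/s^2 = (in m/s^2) 1.391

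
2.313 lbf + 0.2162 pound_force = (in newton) 11.25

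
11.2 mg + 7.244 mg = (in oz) 0.0006506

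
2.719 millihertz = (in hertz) 0.002719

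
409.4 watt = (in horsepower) 0.549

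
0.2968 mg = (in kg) 2.968e-07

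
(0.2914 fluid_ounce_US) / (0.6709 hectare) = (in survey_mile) 7.982e-13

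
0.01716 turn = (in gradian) 6.864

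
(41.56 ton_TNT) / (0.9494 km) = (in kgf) 1.868e+07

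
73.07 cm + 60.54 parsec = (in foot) 6.129e+18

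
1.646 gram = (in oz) 0.05806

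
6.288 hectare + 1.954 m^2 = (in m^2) 6.288e+04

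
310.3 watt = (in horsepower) 0.4161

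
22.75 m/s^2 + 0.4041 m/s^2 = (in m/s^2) 23.15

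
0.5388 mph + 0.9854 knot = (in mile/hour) 1.673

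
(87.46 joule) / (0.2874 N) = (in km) 0.3043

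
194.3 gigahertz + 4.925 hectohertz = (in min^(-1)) 1.166e+13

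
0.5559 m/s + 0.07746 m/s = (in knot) 1.231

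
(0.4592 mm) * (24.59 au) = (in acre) 4.174e+05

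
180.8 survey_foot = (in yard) 60.27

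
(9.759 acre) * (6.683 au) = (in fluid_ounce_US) 1.335e+21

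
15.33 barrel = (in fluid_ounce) 8.241e+04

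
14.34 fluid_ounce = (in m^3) 0.0004241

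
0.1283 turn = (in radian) 0.8061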